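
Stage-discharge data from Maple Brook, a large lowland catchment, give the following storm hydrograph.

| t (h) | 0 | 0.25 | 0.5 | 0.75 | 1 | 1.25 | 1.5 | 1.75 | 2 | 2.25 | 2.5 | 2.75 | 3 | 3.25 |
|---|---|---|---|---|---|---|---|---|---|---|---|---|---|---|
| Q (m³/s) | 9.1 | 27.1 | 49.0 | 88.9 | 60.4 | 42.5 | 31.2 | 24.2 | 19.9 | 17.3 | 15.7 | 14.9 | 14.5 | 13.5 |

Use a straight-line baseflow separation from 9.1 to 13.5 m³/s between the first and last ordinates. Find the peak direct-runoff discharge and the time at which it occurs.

Q_p = 78.78 m³/s at t = 0.75 h

Subtracting baseflow gives direct-runoff ordinates: 0.00, 17.66, 39.22, 78.78, 49.95, 31.71, 20.07, 12.73, 8.09, 5.15, 3.22, 2.08, 1.34, 0.00 m³/s.
The maximum is 78.78 m³/s, occurring at the reading for t = 0.75 h.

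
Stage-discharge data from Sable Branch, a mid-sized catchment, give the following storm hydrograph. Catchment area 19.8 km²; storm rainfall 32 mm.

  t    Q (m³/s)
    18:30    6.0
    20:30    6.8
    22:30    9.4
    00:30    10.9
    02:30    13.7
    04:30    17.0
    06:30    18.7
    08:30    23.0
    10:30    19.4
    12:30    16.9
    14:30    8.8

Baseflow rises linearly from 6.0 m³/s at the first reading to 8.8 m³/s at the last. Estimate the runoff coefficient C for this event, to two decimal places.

ΣQ_DR = 69.20 m³/s; V = ΣQ_DR·Δt = 4.982 × 10^5 m³.
Runoff depth d = V / A = 25.16 mm.
C = d / P = 25.16 / 32 = 0.79.

C ≈ 0.79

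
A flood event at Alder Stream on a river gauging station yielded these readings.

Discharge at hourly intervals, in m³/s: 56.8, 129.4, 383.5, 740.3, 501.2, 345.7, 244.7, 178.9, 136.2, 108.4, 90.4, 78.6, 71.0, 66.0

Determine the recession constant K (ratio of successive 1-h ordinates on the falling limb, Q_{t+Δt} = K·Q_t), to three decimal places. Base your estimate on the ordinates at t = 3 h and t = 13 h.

K ≈ 0.785

Using the recession-limb readings at t = 3 h and t = 13 h: Q falls from 740.3 to 66.0 m³/s over 10 intervals.
K = (Q₂/Q₁)^(1/10) = (66.0/740.3)^(1/10) = 0.785.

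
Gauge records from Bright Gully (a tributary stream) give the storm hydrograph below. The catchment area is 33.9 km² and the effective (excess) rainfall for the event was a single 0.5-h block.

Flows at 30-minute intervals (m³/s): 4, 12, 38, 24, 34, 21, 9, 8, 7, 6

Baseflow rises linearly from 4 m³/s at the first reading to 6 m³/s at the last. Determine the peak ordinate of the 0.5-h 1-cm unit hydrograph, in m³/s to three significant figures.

Direct runoff: 0.00, 7.78, 33.56, 19.33, 29.11, 15.89, 3.67, 2.44, 1.22, 0.00 m³/s; ΣQ_DR = 113.0 m³/s, peak = 33.56 m³/s.
Runoff depth d = ΣQ_DR·Δt / A = 113.0 × 1800 / (33.9 km²) = 6.000 mm.
The 1-cm UH is the DRH scaled by (10 mm)/d, so U_p = 33.56 × 10/6.000 = 55.9 m³/s.

U_p ≈ 55.9 m³/s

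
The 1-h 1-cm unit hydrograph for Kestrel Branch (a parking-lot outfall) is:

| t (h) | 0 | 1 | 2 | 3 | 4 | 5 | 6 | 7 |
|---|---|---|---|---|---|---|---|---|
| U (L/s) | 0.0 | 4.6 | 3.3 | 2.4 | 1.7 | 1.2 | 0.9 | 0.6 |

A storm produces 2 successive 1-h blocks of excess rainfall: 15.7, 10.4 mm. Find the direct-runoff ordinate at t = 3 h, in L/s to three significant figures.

Q ≈ 7.20 L/s

By discrete convolution, Q_j = Σ (P_i / 10 mm) · U_{j−i}.
At t = 3 h (j=3): Q = (15.7/10)·2.4 + (10.4/10)·3.3 = 7.20 L/s.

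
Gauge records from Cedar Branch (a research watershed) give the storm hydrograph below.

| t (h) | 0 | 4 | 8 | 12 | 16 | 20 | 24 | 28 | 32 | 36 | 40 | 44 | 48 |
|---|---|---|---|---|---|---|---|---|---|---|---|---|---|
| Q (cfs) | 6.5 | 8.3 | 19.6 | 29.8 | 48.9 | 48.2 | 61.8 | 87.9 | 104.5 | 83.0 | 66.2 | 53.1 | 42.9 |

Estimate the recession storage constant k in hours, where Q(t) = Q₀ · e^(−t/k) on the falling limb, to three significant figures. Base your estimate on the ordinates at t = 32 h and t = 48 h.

On the falling limb, Q drops from 104.5 to 42.9 cfs between t = 32 h and t = 48 h (Δt = 16 h).
k = −Δt / ln(Q₂/Q₁) = −16 / ln(42.9/104.5) = 18.0 h.

k ≈ 18.0 h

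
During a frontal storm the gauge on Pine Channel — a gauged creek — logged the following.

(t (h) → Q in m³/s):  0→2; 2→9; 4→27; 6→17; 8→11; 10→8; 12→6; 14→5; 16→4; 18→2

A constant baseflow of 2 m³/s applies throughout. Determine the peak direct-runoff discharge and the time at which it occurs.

Q_p = 25.0 m³/s at t = 4 h

Subtracting baseflow gives direct-runoff ordinates: 0.0, 7.0, 25.0, 15.0, 9.0, 6.0, 4.0, 3.0, 2.0, 0.0 m³/s.
The maximum is 25.0 m³/s, occurring at the reading for t = 4 h.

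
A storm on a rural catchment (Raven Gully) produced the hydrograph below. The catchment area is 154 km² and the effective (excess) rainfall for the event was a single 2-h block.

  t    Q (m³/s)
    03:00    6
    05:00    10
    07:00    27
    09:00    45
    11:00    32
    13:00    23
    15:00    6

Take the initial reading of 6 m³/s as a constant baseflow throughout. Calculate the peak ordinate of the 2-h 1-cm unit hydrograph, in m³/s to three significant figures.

U_p ≈ 78.0 m³/s

Direct runoff: 0.0, 4.0, 21.0, 39.0, 26.0, 17.0, 0.0 m³/s; ΣQ_DR = 107.0 m³/s, peak = 39.0 m³/s.
Runoff depth d = ΣQ_DR·Δt / A = 107.0 × 7200 / (154 km²) = 5.003 mm.
The 1-cm UH is the DRH scaled by (10 mm)/d, so U_p = 39.0 × 10/5.003 = 78.0 m³/s.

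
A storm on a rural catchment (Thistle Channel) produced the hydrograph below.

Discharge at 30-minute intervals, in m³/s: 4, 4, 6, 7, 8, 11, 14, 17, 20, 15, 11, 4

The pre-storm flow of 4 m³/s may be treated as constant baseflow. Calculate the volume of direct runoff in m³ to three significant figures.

Direct-runoff ordinates (Q − Q_b): 0.0, 0.0, 2.0, 3.0, 4.0, 7.0, 10.0, 13.0, 16.0, 11.0, 7.0, 0.0 m³/s.
ΣQ_DR = 73.00 m³/s.
With Δt = 0.5 h = 1800 s, V = ΣQ_DR · Δt = 73.00 × 1800 = 1.31 × 10^5 m³.

V ≈ 1.31 × 10^5 m³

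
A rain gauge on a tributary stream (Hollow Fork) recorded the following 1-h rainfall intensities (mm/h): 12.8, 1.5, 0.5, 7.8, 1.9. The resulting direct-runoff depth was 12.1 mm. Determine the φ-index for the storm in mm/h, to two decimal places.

φ ≈ 4.25 mm/h

Only the 2 blocks with intensity above φ contribute runoff: 12.8, 7.8 mm/h.
Σ(I−φ)·Δt = d  ⇒  (12.8+7.8 − 2φ)·1 = 12.1
φ = (20.60 − 12.1/1) / 2 = 4.25 mm/h.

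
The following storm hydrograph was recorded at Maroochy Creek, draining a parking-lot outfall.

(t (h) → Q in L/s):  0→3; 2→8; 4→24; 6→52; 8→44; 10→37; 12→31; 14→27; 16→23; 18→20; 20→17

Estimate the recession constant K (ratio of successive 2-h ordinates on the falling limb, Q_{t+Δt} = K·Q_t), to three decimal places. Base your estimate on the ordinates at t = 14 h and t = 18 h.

K ≈ 0.861

Using the recession-limb readings at t = 14 h and t = 18 h: Q falls from 27 to 20 L/s over 2 intervals.
K = (Q₂/Q₁)^(1/2) = (20/27)^(1/2) = 0.861.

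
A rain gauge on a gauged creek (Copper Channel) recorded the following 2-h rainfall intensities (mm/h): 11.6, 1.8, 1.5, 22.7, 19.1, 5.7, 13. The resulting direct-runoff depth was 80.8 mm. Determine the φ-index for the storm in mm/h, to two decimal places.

Only the 4 blocks with intensity above φ contribute runoff: 11.6, 22.7, 19.1, 13 mm/h.
Σ(I−φ)·Δt = d  ⇒  (11.6+22.7+19.1+13 − 4φ)·2 = 80.8
φ = (66.40 − 80.8/2) / 4 = 6.50 mm/h.

φ ≈ 6.50 mm/h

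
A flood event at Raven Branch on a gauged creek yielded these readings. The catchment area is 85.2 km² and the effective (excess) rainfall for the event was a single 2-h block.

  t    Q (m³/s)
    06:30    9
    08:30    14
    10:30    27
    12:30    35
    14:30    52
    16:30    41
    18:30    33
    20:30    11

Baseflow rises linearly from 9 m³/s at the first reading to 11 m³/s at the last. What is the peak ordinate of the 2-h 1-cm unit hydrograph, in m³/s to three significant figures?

Direct runoff: 0.00, 4.71, 17.43, 25.14, 41.86, 30.57, 22.29, 0.00 m³/s; ΣQ_DR = 142.0 m³/s, peak = 41.86 m³/s.
Runoff depth d = ΣQ_DR·Δt / A = 142.0 × 7200 / (85.2 km²) = 12.00 mm.
The 1-cm UH is the DRH scaled by (10 mm)/d, so U_p = 41.86 × 10/12.00 = 34.9 m³/s.

U_p ≈ 34.9 m³/s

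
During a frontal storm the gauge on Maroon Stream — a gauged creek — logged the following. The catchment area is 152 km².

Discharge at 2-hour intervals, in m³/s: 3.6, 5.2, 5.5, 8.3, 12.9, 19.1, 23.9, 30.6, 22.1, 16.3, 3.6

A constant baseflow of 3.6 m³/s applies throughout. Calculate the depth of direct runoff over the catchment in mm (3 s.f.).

Direct runoff: 0.0, 1.6, 1.9, 4.7, 9.3, 15.5, 20.3, 27.0, 18.5, 12.7, 0.0 m³/s; ΣQ_DR = 111.5 m³/s.
V = ΣQ_DR · Δt = 111.5 × 7200 s = 8.028 × 10^5 m³.
Over A = 152 km², depth = V / A = 5.28 mm.

d ≈ 5.28 mm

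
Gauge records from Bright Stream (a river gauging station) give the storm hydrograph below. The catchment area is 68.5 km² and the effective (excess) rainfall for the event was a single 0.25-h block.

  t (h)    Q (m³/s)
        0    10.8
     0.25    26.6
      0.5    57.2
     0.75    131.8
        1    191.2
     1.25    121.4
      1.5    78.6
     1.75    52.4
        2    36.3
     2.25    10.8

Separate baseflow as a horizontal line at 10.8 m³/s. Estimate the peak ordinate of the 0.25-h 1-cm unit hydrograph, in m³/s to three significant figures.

Direct runoff: 0.0, 15.8, 46.4, 121.0, 180.4, 110.6, 67.8, 41.6, 25.5, 0.0 m³/s; ΣQ_DR = 609.1 m³/s, peak = 180.4 m³/s.
Runoff depth d = ΣQ_DR·Δt / A = 609.1 × 900 / (68.5 km²) = 8.003 mm.
The 1-cm UH is the DRH scaled by (10 mm)/d, so U_p = 180.4 × 10/8.003 = 225 m³/s.

U_p ≈ 225 m³/s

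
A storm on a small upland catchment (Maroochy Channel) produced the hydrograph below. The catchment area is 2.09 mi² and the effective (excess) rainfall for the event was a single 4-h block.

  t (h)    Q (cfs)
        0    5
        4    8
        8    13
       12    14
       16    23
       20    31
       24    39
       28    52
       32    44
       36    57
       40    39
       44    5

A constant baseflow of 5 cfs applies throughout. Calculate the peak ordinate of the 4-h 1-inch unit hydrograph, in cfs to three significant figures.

Direct runoff: 0.0, 3.0, 8.0, 9.0, 18.0, 26.0, 34.0, 47.0, 39.0, 52.0, 34.0, 0.0 cfs; ΣQ_DR = 270.0 cfs, peak = 52.0 cfs.
Runoff depth d = ΣQ_DR·Δt / A = 270.0 × 14400 / (2.09 mi²) = 0.8007 in.
The 1-inch UH is the DRH scaled by (1 in)/d, so U_p = 52.0 × 1/0.8007 = 64.9 cfs.

U_p ≈ 64.9 cfs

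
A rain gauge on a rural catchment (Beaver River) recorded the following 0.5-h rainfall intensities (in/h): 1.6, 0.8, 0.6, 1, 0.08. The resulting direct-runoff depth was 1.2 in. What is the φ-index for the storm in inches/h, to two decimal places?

φ ≈ 0.40 in/h

Only the 4 blocks with intensity above φ contribute runoff: 1.6, 0.8, 0.6, 1 in/h.
Σ(I−φ)·Δt = d  ⇒  (1.6+0.8+0.6+1 − 4φ)·0.5 = 1.2
φ = (4.000 − 1.2/0.5) / 4 = 0.40 in/h.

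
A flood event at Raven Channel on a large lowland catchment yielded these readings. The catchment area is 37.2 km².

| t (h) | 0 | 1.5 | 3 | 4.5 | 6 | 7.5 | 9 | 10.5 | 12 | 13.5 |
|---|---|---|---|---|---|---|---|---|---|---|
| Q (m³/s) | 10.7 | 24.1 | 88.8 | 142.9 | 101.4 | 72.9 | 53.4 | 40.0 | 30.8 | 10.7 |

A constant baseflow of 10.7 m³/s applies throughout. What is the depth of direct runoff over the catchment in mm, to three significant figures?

Direct runoff: 0.0, 13.4, 78.1, 132.2, 90.7, 62.2, 42.7, 29.3, 20.1, 0.0 m³/s; ΣQ_DR = 468.7 m³/s.
V = ΣQ_DR · Δt = 468.7 × 5400 s = 2.531 × 10^6 m³.
Over A = 37.2 km², depth = V / A = 68.0 mm.

d ≈ 68.0 mm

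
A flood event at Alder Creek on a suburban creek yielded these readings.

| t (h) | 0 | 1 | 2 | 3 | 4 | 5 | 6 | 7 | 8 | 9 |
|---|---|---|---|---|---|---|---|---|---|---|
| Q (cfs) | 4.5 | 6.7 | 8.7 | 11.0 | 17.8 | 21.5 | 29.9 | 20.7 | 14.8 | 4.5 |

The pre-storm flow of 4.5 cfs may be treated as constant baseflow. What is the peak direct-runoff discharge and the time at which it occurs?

Subtracting baseflow gives direct-runoff ordinates: 0.0, 2.2, 4.2, 6.5, 13.3, 17.0, 25.4, 16.2, 10.3, 0.0 cfs.
The maximum is 25.4 cfs, occurring at the reading for t = 6 h.

Q_p = 25.4 cfs at t = 6 h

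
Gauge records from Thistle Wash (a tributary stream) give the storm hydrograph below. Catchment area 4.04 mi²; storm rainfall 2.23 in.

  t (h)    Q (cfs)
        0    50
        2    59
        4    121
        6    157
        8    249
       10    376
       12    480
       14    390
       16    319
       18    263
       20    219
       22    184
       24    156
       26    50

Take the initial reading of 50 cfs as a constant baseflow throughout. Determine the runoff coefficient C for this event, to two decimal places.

ΣQ_DR = 2373 cfs; V = ΣQ_DR·Δt = 1.709 × 10^7 ft³.
Runoff depth d = V / A = 1.820 in.
C = d / P = 1.820 / 2.23 = 0.82.

C ≈ 0.82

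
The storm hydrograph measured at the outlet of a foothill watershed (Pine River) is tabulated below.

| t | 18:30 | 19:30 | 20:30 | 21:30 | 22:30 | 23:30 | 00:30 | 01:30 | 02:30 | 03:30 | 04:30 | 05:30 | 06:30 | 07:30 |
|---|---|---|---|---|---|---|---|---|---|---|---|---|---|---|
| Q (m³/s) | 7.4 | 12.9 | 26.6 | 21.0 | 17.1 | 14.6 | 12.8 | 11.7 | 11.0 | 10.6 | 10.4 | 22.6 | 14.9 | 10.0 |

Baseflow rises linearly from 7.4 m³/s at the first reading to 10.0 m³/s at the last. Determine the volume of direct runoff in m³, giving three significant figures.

V ≈ 2.94 × 10^5 m³

Direct-runoff ordinates (Q − Q_b): 0.00, 5.30, 18.80, 13.00, 8.90, 6.20, 4.20, 2.90, 2.00, 1.40, 1.00, 13.00, 5.10, 0.00 m³/s.
ΣQ_DR = 81.80 m³/s.
With Δt = 1 h = 3600 s, V = ΣQ_DR · Δt = 81.80 × 3600 = 2.94 × 10^5 m³.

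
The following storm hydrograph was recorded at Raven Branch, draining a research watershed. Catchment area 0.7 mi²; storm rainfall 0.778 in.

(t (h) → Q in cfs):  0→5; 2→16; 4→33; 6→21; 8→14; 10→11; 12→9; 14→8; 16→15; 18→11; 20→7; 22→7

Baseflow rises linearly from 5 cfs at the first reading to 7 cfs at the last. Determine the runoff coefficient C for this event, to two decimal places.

ΣQ_DR = 85.00 cfs; V = ΣQ_DR·Δt = 6.120 × 10^5 ft³.
Runoff depth d = V / A = 0.3763 in.
C = d / P = 0.3763 / 0.778 = 0.48.

C ≈ 0.48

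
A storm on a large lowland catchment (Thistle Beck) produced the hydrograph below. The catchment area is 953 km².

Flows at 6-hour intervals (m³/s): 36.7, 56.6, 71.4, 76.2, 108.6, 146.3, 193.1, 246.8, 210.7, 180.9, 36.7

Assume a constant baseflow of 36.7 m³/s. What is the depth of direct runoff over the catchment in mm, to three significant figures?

d ≈ 21.8 mm

Direct runoff: 0.0, 19.9, 34.7, 39.5, 71.9, 109.6, 156.4, 210.1, 174.0, 144.2, 0.0 m³/s; ΣQ_DR = 960.3 m³/s.
V = ΣQ_DR · Δt = 960.3 × 21600 s = 2.074 × 10^7 m³.
Over A = 953 km², depth = V / A = 21.8 mm.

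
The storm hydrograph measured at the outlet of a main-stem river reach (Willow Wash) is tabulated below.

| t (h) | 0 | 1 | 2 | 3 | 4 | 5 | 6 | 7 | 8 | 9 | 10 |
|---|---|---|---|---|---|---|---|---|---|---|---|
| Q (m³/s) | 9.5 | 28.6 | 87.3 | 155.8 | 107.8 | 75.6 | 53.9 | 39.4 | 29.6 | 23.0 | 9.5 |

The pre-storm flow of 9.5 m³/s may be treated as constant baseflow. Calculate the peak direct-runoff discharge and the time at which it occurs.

Q_p = 146.3 m³/s at t = 3 h

Subtracting baseflow gives direct-runoff ordinates: 0.0, 19.1, 77.8, 146.3, 98.3, 66.1, 44.4, 29.9, 20.1, 13.5, 0.0 m³/s.
The maximum is 146.3 m³/s, occurring at the reading for t = 3 h.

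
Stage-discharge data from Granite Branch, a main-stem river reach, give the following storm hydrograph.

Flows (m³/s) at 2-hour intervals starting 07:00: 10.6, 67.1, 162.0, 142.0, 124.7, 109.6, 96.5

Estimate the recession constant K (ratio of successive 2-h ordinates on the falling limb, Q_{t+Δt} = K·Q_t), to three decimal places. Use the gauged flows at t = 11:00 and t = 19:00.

K ≈ 0.879

Using the recession-limb readings at t = 11:00 and t = 19:00: Q falls from 162.0 to 96.5 m³/s over 4 intervals.
K = (Q₂/Q₁)^(1/4) = (96.5/162.0)^(1/4) = 0.879.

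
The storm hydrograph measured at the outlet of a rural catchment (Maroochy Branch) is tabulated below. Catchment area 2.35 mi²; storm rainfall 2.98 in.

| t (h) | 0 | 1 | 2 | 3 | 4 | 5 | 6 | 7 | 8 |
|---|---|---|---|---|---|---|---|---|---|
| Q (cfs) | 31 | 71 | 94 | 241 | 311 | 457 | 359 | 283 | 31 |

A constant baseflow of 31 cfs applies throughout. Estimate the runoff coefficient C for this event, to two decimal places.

ΣQ_DR = 1599 cfs; V = ΣQ_DR·Δt = 5.756 × 10^6 ft³.
Runoff depth d = V / A = 1.054 in.
C = d / P = 1.054 / 2.98 = 0.35.

C ≈ 0.35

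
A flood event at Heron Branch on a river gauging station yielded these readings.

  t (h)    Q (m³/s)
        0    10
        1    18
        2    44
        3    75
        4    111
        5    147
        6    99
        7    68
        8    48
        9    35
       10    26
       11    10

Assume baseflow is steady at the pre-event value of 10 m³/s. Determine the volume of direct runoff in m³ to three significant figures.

Direct-runoff ordinates (Q − Q_b): 0.0, 8.0, 34.0, 65.0, 101.0, 137.0, 89.0, 58.0, 38.0, 25.0, 16.0, 0.0 m³/s.
ΣQ_DR = 571.0 m³/s.
With Δt = 1 h = 3600 s, V = ΣQ_DR · Δt = 571.0 × 3600 = 2.06 × 10^6 m³.

V ≈ 2.06 × 10^6 m³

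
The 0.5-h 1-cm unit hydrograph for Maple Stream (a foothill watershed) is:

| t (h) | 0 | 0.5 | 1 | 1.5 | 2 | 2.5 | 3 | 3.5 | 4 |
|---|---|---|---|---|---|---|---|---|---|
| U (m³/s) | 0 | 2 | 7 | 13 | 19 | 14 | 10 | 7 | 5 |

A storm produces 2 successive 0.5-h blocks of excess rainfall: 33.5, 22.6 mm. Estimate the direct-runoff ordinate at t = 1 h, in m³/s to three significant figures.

Q ≈ 28.0 m³/s

By discrete convolution, Q_j = Σ (P_i / 10 mm) · U_{j−i}.
At t = 1 h (j=2): Q = (33.5/10)·7 + (22.6/10)·2 = 28.0 m³/s.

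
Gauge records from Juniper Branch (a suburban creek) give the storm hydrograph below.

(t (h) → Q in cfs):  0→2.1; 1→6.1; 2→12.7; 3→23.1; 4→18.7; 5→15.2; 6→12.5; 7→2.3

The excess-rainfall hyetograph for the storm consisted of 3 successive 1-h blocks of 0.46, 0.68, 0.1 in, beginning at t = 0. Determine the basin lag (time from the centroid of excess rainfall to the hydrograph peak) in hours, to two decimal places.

Centroid of excess rainfall: t_c = Σ P_i·t̄_i / ΣP_i = 1.2097 h (block centres at 0.5, 1.5, 2.5 h).
Hydrograph peak occurs at t = 3 h, so basin lag t_L = 3 − 1.2097 = 1.79 h.

t_L ≈ 1.79 h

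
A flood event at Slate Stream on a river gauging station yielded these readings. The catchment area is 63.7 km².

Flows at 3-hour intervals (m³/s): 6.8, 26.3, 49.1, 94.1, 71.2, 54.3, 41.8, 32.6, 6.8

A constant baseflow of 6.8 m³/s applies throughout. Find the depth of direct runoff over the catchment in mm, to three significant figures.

Direct runoff: 0.0, 19.5, 42.3, 87.3, 64.4, 47.5, 35.0, 25.8, 0.0 m³/s; ΣQ_DR = 321.8 m³/s.
V = ΣQ_DR · Δt = 321.8 × 10800 s = 3.475 × 10^6 m³.
Over A = 63.7 km², depth = V / A = 54.6 mm.

d ≈ 54.6 mm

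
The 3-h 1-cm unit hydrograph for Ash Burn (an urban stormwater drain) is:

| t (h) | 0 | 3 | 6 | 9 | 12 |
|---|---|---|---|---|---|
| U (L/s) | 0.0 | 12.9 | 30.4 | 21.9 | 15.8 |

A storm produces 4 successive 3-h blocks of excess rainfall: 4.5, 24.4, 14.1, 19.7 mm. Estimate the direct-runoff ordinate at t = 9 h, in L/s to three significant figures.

Q ≈ 102 L/s

By discrete convolution, Q_j = Σ (P_i / 10 mm) · U_{j−i}.
At t = 9 h (j=3): Q = (4.5/10)·21.9 + (24.4/10)·30.4 + (14.1/10)·12.9 + (19.7/10)·0.0 = 102 L/s.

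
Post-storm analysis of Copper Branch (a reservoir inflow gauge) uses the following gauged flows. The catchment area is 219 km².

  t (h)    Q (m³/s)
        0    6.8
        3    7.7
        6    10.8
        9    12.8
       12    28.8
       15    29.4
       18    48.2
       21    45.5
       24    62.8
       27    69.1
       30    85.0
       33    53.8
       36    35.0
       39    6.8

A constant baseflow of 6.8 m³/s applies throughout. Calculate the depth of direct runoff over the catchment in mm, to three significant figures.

d ≈ 20.1 mm

Direct runoff: 0.0, 0.9, 4.0, 6.0, 22.0, 22.6, 41.4, 38.7, 56.0, 62.3, 78.2, 47.0, 28.2, 0.0 m³/s; ΣQ_DR = 407.3 m³/s.
V = ΣQ_DR · Δt = 407.3 × 10800 s = 4.399 × 10^6 m³.
Over A = 219 km², depth = V / A = 20.1 mm.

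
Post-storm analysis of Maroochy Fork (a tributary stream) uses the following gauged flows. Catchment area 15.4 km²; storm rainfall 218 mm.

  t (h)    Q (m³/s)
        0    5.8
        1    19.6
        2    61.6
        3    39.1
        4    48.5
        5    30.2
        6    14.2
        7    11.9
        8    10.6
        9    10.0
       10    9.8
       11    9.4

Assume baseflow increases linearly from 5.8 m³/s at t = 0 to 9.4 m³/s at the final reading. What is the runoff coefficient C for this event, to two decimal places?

C ≈ 0.19

ΣQ_DR = 179.5 m³/s; V = ΣQ_DR·Δt = 6.462 × 10^5 m³.
Runoff depth d = V / A = 41.96 mm.
C = d / P = 41.96 / 218 = 0.19.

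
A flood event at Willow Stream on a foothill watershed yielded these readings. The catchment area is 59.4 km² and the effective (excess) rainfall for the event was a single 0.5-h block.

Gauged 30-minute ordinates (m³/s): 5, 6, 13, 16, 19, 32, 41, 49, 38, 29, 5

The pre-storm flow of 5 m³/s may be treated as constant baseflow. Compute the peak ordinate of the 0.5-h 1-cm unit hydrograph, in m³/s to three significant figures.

U_p ≈ 73.3 m³/s

Direct runoff: 0.0, 1.0, 8.0, 11.0, 14.0, 27.0, 36.0, 44.0, 33.0, 24.0, 0.0 m³/s; ΣQ_DR = 198.0 m³/s, peak = 44.0 m³/s.
Runoff depth d = ΣQ_DR·Δt / A = 198.0 × 1800 / (59.4 km²) = 6.000 mm.
The 1-cm UH is the DRH scaled by (10 mm)/d, so U_p = 44.0 × 10/6.000 = 73.3 m³/s.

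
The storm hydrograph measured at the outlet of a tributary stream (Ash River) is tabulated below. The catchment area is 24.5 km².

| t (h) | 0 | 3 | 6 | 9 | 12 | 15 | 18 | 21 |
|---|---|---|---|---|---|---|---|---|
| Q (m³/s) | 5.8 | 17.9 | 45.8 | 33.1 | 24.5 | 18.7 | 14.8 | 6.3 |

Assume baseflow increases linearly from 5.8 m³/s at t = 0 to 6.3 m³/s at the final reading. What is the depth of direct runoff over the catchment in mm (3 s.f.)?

d ≈ 52.2 mm

Direct runoff: 0.00, 12.03, 39.86, 27.09, 18.41, 12.54, 8.57, 0.00 m³/s; ΣQ_DR = 118.5 m³/s.
V = ΣQ_DR · Δt = 118.5 × 10800 s = 1.280 × 10^6 m³.
Over A = 24.5 km², depth = V / A = 52.2 mm.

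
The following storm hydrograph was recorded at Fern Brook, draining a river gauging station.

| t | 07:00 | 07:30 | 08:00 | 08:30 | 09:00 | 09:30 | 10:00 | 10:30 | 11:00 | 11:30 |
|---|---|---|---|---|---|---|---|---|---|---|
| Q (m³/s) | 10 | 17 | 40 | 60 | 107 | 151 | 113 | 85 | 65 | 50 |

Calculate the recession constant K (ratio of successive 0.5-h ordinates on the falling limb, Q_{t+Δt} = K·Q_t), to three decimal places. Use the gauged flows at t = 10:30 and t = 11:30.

K ≈ 0.767

Using the recession-limb readings at t = 10:30 and t = 11:30: Q falls from 85 to 50 m³/s over 2 intervals.
K = (Q₂/Q₁)^(1/2) = (50/85)^(1/2) = 0.767.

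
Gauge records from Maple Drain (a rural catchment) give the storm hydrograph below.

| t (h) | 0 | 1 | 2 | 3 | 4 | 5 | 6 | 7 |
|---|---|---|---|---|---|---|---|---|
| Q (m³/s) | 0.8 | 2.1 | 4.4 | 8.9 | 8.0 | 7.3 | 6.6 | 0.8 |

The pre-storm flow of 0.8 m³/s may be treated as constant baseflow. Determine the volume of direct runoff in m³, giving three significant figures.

V ≈ 1.17 × 10^5 m³

Direct-runoff ordinates (Q − Q_b): 0.0, 1.3, 3.6, 8.1, 7.2, 6.5, 5.8, 0.0 m³/s.
ΣQ_DR = 32.50 m³/s.
With Δt = 1 h = 3600 s, V = ΣQ_DR · Δt = 32.50 × 3600 = 1.17 × 10^5 m³.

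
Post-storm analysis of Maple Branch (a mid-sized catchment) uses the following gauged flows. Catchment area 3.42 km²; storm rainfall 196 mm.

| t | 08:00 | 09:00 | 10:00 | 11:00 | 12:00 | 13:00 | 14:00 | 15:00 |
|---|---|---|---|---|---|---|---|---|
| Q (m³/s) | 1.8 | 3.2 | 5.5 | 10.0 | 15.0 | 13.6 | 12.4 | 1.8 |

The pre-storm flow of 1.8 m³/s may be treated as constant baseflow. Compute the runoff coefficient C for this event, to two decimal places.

ΣQ_DR = 48.90 m³/s; V = ΣQ_DR·Δt = 1.760 × 10^5 m³.
Runoff depth d = V / A = 51.47 mm.
C = d / P = 51.47 / 196 = 0.26.

C ≈ 0.26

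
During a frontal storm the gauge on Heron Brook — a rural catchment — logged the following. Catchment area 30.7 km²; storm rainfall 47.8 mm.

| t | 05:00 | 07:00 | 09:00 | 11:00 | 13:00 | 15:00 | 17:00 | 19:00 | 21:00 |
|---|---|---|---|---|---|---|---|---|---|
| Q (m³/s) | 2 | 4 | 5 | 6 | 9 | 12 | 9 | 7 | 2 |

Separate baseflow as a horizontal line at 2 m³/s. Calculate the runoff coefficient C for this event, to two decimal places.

ΣQ_DR = 38.00 m³/s; V = ΣQ_DR·Δt = 2.736 × 10^5 m³.
Runoff depth d = V / A = 8.912 mm.
C = d / P = 8.912 / 47.8 = 0.19.

C ≈ 0.19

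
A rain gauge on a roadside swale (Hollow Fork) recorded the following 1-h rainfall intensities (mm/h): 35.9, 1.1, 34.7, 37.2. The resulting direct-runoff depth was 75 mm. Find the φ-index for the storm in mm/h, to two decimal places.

φ ≈ 10.93 mm/h

Only the 3 blocks with intensity above φ contribute runoff: 35.9, 34.7, 37.2 mm/h.
Σ(I−φ)·Δt = d  ⇒  (35.9+34.7+37.2 − 3φ)·1 = 75
φ = (107.8 − 75/1) / 3 = 10.93 mm/h.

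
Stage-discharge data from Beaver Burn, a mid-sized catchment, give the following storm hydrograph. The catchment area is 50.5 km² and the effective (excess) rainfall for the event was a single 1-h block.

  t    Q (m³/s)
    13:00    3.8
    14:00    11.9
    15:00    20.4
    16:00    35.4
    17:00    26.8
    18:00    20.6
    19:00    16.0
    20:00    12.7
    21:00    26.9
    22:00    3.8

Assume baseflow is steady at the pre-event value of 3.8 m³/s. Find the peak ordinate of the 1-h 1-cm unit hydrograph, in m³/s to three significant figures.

U_p ≈ 31.6 m³/s

Direct runoff: 0.0, 8.1, 16.6, 31.6, 23.0, 16.8, 12.2, 8.9, 23.1, 0.0 m³/s; ΣQ_DR = 140.3 m³/s, peak = 31.6 m³/s.
Runoff depth d = ΣQ_DR·Δt / A = 140.3 × 3600 / (50.5 km²) = 10.00 mm.
The 1-cm UH is the DRH scaled by (10 mm)/d, so U_p = 31.6 × 10/10.00 = 31.6 m³/s.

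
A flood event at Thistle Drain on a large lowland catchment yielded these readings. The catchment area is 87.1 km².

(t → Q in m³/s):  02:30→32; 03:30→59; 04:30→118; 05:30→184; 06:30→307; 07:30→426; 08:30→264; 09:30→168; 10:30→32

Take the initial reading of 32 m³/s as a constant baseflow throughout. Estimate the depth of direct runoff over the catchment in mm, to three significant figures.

Direct runoff: 0.0, 27.0, 86.0, 152.0, 275.0, 394.0, 232.0, 136.0, 0.0 m³/s; ΣQ_DR = 1302 m³/s.
V = ΣQ_DR · Δt = 1302 × 3600 s = 4.687 × 10^6 m³.
Over A = 87.1 km², depth = V / A = 53.8 mm.

d ≈ 53.8 mm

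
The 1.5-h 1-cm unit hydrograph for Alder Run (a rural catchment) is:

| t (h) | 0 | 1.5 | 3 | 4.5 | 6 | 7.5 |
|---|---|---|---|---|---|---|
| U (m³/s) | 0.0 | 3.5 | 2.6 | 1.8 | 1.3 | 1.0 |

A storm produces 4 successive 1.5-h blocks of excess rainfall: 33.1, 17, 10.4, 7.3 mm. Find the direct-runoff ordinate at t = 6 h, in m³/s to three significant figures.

Q ≈ 12.6 m³/s

By discrete convolution, Q_j = Σ (P_i / 10 mm) · U_{j−i}.
At t = 6 h (j=4): Q = (33.1/10)·1.3 + (17/10)·1.8 + (10.4/10)·2.6 + (7.3/10)·3.5 = 12.6 m³/s.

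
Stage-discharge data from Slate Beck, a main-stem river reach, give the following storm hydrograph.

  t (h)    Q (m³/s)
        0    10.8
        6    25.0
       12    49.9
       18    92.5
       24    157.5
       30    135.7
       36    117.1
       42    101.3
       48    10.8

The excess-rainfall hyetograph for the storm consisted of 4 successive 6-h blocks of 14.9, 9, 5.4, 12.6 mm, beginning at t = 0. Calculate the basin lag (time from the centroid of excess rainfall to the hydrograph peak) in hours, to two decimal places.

Centroid of excess rainfall: t_c = Σ P_i·t̄_i / ΣP_i = 11.2482 h (block centres at 3, 9, 15, 21 h).
Hydrograph peak occurs at t = 24 h, so basin lag t_L = 24 − 11.2482 = 12.75 h.

t_L ≈ 12.75 h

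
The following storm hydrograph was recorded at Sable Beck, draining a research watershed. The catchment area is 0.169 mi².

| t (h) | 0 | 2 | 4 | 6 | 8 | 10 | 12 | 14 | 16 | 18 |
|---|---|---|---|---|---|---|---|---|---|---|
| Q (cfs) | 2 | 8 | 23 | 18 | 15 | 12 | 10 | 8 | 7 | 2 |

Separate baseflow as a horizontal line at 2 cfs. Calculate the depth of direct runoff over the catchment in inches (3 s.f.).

d ≈ 1.56 in

Direct runoff: 0.0, 6.0, 21.0, 16.0, 13.0, 10.0, 8.0, 6.0, 5.0, 0.0 cfs; ΣQ_DR = 85.00 cfs.
V = ΣQ_DR · Δt = 85.00 × 7200 s = 6.120 × 10^5 ft³.
Over A = 0.169 mi², depth = V / A = 1.56 in.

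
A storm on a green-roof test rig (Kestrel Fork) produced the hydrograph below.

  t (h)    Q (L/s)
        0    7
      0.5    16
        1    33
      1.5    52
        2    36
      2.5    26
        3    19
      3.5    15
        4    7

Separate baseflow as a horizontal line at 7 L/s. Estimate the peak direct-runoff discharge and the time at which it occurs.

Subtracting baseflow gives direct-runoff ordinates: 0.0, 9.0, 26.0, 45.0, 29.0, 19.0, 12.0, 8.0, 0.0 L/s.
The maximum is 45.0 L/s, occurring at the reading for t = 1.5 h.

Q_p = 45.0 L/s at t = 1.5 h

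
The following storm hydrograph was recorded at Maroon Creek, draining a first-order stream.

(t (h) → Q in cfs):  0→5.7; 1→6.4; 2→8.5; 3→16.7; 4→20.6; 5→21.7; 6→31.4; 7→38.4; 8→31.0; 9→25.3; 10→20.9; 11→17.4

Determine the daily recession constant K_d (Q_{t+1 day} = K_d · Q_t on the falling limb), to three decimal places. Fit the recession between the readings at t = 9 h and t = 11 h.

Between t = 9 h and t = 11 h the flow falls from 25.3 to 17.4 cfs over 2×1 h = 2 h.
Per-interval ratio K = (17.4/25.3)^(1/2) = 0.8293; K_d = K^(24/1) = 0.011.

K_d ≈ 0.011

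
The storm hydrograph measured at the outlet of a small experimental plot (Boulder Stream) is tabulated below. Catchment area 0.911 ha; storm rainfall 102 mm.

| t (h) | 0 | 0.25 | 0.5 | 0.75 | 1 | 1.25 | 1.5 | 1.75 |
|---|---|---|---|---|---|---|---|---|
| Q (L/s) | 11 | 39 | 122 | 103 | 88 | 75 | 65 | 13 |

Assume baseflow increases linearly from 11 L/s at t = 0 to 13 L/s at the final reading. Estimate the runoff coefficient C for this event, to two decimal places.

C ≈ 0.41

ΣQ_DR = 420.0 L/s; V = ΣQ_DR·Δt = 3.780 × 10^5 L.
Runoff depth d = V / A = 41.49 mm.
C = d / P = 41.49 / 102 = 0.41.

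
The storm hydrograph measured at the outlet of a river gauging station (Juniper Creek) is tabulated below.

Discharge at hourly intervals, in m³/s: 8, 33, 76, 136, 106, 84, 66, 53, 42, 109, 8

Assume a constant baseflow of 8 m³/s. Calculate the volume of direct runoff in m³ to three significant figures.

Direct-runoff ordinates (Q − Q_b): 0.0, 25.0, 68.0, 128.0, 98.0, 76.0, 58.0, 45.0, 34.0, 101.0, 0.0 m³/s.
ΣQ_DR = 633.0 m³/s.
With Δt = 1 h = 3600 s, V = ΣQ_DR · Δt = 633.0 × 3600 = 2.28 × 10^6 m³.

V ≈ 2.28 × 10^6 m³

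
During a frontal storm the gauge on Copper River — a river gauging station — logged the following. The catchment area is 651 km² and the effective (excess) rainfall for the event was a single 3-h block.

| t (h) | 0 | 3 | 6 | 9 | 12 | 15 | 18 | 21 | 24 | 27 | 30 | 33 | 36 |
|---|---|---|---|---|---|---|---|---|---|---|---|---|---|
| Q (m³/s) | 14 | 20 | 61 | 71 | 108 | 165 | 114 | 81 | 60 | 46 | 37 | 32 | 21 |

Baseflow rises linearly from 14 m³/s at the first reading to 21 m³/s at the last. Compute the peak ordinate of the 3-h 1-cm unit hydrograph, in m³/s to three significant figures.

U_p ≈ 148 m³/s

Direct runoff: 0.00, 5.42, 45.83, 55.25, 91.67, 148.08, 96.50, 62.92, 41.33, 26.75, 17.17, 11.58, 0.00 m³/s; ΣQ_DR = 602.5 m³/s, peak = 148.08 m³/s.
Runoff depth d = ΣQ_DR·Δt / A = 602.5 × 10800 / (651 km²) = 9.995 mm.
The 1-cm UH is the DRH scaled by (10 mm)/d, so U_p = 148.08 × 10/9.995 = 148 m³/s.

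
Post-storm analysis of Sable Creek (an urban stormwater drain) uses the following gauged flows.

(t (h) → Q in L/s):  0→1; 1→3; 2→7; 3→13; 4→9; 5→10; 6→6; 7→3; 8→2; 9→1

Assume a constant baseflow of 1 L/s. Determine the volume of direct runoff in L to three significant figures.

Direct-runoff ordinates (Q − Q_b): 0.0, 2.0, 6.0, 12.0, 8.0, 9.0, 5.0, 2.0, 1.0, 0.0 L/s.
ΣQ_DR = 45.00 L/s.
With Δt = 1 h = 3600 s, V = ΣQ_DR · Δt = 45.00 × 3600 = 1.62 × 10^5 L.

V ≈ 1.62 × 10^5 L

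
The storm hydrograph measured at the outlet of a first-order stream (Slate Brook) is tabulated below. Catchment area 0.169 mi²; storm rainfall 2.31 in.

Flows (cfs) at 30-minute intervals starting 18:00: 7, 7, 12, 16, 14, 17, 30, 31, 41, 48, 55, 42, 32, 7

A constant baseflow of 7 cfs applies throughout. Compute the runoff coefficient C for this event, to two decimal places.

ΣQ_DR = 261.0 cfs; V = ΣQ_DR·Δt = 4.698 × 10^5 ft³.
Runoff depth d = V / A = 1.197 in.
C = d / P = 1.197 / 2.31 = 0.52.

C ≈ 0.52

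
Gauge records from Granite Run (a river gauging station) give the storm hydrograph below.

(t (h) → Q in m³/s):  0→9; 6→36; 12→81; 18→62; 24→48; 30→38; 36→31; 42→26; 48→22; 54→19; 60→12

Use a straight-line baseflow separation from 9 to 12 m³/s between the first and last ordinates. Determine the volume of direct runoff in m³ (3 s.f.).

V ≈ 5.80 × 10^6 m³

Direct-runoff ordinates (Q − Q_b): 0.00, 26.70, 71.40, 52.10, 37.80, 27.50, 20.20, 14.90, 10.60, 7.30, 0.00 m³/s.
ΣQ_DR = 268.5 m³/s.
With Δt = 6 h = 21600 s, V = ΣQ_DR · Δt = 268.5 × 21600 = 5.80 × 10^6 m³.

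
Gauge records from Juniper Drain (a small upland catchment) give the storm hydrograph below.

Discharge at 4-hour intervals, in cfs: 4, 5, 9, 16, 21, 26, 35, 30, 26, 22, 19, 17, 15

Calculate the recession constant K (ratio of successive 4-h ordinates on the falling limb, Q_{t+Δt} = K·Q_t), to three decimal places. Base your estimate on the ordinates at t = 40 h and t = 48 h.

Using the recession-limb readings at t = 40 h and t = 48 h: Q falls from 19 to 15 cfs over 2 intervals.
K = (Q₂/Q₁)^(1/2) = (15/19)^(1/2) = 0.889.

K ≈ 0.889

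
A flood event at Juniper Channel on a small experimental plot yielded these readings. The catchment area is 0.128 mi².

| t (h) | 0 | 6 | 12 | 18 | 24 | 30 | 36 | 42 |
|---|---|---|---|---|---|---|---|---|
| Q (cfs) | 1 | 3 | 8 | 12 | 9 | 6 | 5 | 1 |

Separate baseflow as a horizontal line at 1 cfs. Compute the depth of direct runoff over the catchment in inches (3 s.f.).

d ≈ 2.69 in

Direct runoff: 0.0, 2.0, 7.0, 11.0, 8.0, 5.0, 4.0, 0.0 cfs; ΣQ_DR = 37.00 cfs.
V = ΣQ_DR · Δt = 37.00 × 21600 s = 7.992 × 10^5 ft³.
Over A = 0.128 mi², depth = V / A = 2.69 in.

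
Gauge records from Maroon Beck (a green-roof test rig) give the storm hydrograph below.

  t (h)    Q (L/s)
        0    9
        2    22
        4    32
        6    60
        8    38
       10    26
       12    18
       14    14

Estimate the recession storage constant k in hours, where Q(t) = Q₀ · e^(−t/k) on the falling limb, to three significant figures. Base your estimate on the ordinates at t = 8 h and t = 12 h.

k ≈ 5.35 h

On the falling limb, Q drops from 38 to 18 L/s between t = 8 h and t = 12 h (Δt = 4 h).
k = −Δt / ln(Q₂/Q₁) = −4 / ln(18/38) = 5.35 h.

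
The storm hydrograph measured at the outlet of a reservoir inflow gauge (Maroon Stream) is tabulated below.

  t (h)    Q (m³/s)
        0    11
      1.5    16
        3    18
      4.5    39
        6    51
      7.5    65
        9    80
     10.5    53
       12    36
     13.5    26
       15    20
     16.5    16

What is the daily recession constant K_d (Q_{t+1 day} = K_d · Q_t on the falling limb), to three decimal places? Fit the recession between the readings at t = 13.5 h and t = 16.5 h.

Between t = 13.5 h and t = 16.5 h the flow falls from 26 to 16 m³/s over 2×1.5 h = 3 h.
Per-interval ratio K = (16/26)^(1/2) = 0.7845; K_d = K^(24/1.5) = 0.021.

K_d ≈ 0.021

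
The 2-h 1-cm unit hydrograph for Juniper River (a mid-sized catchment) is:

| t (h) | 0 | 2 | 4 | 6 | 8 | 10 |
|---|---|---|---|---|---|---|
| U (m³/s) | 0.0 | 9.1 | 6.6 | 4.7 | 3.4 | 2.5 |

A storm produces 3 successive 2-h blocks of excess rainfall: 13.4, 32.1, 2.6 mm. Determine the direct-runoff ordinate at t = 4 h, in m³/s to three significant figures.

Q ≈ 38.1 m³/s

By discrete convolution, Q_j = Σ (P_i / 10 mm) · U_{j−i}.
At t = 4 h (j=2): Q = (13.4/10)·6.6 + (32.1/10)·9.1 + (2.6/10)·0.0 = 38.1 m³/s.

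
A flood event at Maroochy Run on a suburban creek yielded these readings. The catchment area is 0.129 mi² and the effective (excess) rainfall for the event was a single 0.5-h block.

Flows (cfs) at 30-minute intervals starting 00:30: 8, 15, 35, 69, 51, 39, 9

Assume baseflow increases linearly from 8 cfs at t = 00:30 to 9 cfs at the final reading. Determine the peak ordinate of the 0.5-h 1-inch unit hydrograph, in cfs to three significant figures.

U_p ≈ 60.5 cfs

Direct runoff: 0.00, 6.83, 26.67, 60.50, 42.33, 30.17, 0.00 cfs; ΣQ_DR = 166.5 cfs, peak = 60.50 cfs.
Runoff depth d = ΣQ_DR·Δt / A = 166.5 × 1800 / (0.129 mi²) = 1.000 in.
The 1-inch UH is the DRH scaled by (1 in)/d, so U_p = 60.50 × 1/1.000 = 60.5 cfs.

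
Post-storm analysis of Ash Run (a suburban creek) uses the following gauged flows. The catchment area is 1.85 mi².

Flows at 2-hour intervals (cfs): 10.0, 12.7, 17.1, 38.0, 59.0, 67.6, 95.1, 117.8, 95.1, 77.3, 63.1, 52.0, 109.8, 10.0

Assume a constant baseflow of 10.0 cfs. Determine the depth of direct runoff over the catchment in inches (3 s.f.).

d ≈ 1.15 in

Direct runoff: 0.0, 2.7, 7.1, 28.0, 49.0, 57.6, 85.1, 107.8, 85.1, 67.3, 53.1, 42.0, 99.8, 0.0 cfs; ΣQ_DR = 684.6 cfs.
V = ΣQ_DR · Δt = 684.6 × 7200 s = 4.929 × 10^6 ft³.
Over A = 1.85 mi², depth = V / A = 1.15 in.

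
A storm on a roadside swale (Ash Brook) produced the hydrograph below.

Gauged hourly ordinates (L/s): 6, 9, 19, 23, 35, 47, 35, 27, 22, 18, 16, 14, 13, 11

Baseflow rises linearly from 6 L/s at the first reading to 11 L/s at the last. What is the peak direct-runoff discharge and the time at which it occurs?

Q_p = 39.08 L/s at t = 5 h

Subtracting baseflow gives direct-runoff ordinates: 0.00, 2.62, 12.23, 15.85, 27.46, 39.08, 26.69, 18.31, 12.92, 8.54, 6.15, 3.77, 2.38, 0.00 L/s.
The maximum is 39.08 L/s, occurring at the reading for t = 5 h.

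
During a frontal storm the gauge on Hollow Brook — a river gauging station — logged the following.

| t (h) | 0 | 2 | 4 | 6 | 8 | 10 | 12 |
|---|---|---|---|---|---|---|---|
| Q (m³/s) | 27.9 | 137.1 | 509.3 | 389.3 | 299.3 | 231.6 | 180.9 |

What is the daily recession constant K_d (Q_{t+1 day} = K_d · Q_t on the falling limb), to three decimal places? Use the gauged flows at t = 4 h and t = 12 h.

Between t = 4 h and t = 12 h the flow falls from 509.3 to 180.9 m³/s over 4×2 h = 8 h.
Per-interval ratio K = (180.9/509.3)^(1/4) = 0.7720; K_d = K^(24/2) = 0.045.

K_d ≈ 0.045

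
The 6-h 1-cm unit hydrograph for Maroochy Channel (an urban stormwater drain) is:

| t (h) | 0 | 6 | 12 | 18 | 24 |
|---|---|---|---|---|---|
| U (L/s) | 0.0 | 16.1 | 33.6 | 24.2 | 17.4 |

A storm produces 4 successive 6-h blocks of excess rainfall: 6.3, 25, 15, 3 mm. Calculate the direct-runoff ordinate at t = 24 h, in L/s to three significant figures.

By discrete convolution, Q_j = Σ (P_i / 10 mm) · U_{j−i}.
At t = 24 h (j=4): Q = (6.3/10)·17.4 + (25/10)·24.2 + (15/10)·33.6 + (3/10)·16.1 = 127 L/s.

Q ≈ 127 L/s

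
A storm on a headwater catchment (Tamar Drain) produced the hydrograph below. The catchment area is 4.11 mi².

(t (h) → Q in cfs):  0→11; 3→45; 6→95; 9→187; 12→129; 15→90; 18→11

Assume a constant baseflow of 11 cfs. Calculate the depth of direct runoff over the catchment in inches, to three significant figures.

d ≈ 0.555 in

Direct runoff: 0.0, 34.0, 84.0, 176.0, 118.0, 79.0, 0.0 cfs; ΣQ_DR = 491.0 cfs.
V = ΣQ_DR · Δt = 491.0 × 10800 s = 5.303 × 10^6 ft³.
Over A = 4.11 mi², depth = V / A = 0.555 in.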